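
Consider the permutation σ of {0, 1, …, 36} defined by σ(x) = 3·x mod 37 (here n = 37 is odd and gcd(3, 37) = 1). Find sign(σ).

+1

Trace 16: π^k(16) = [16, 11, 33, 25, 1, 3, 9] for k=0..6.
Decompose π into cycles: lengths [18, 18, 1] (3 cycles, including the fixed point 0).
3 cycles on 37: each ℓ→(−1)^(ℓ−1), product (−1)^34 = +1.
Check: (3/37) = +1 by Zolotarev.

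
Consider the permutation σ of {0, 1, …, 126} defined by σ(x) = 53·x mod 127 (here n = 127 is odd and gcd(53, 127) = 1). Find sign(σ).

-1

Trace 73: π^k(73) = [73, 59, 79, 123, 42, 67, 122] for k=0..6.
Decompose π into cycles: lengths [126, 1] (2 cycles, including the fixed point 0).
2 cycles on 127: each ℓ→(−1)^(ℓ−1), product (−1)^125 = -1.
(53|127)_J = -1 (Zolotarev's lemma cross-check).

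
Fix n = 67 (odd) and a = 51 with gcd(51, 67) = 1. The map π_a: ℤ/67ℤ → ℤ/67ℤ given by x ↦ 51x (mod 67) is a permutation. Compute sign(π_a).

Orbit of 32 under x↦51x: [32, 24, 18, 47, 52, 39, 46]… (length divides ord_67(51)).
π_51 has 2 disjoint cycles with lengths [66, 1] on {0,…,66}.
With 2 cycles on 67 points, sign = (−1)^{67−2} = -1.
Via Zolotarev, sign(π_{51}) = (51|67) = -1.

-1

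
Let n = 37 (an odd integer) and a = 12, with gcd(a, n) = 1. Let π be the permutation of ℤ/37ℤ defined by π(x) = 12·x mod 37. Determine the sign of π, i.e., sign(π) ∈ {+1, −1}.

+1

Orbit of 9 under x↦12x: [9, 34, 1, 12, 33, 26, 16]… (length divides ord_37(12)).
Decompose π into cycles: lengths [9, 9, 9, 9, 1] (5 cycles, including the fixed point 0).
37 − 5 = 32 transpositions; sign(π) = (−1)^32 = +1.
Via Zolotarev, sign(π_{12}) = (12|37) = +1.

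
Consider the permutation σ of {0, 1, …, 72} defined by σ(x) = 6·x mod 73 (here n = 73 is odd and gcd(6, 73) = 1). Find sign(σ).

Orbit of 37 under x↦6x: [37, 3, 18, 35, 64, 19, 41]… (length divides ord_73(6)).
The orbit structure of x ↦ 6x mod 73: 3 orbits of sizes [36, 36, 1].
73 − 3 = 70 transpositions; sign(π) = (−1)^70 = +1.
Zolotarev: (6|73) = +1, matching the cycle-count sign.

+1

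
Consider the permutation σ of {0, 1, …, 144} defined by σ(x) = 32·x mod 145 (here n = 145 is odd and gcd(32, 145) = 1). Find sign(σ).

+1

Orbit of 144 under x↦32x: [144, 113, 136, 2, 64, 18, 141]… (length divides ord_145(32)).
The orbit structure of x ↦ 32x mod 145: 7 orbits of sizes [28, 28, 28, 28, 28, 4, 1].
145 − 7 = 138 transpositions; sign(π) = (−1)^138 = +1.
(32|145)_J = +1 (Zolotarev's lemma cross-check).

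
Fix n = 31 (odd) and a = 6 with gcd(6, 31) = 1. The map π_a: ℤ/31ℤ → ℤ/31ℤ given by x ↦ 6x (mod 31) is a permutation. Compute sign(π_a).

Orbit of 1 under x↦6x: [1, 6, 5, 30, 25, 26]… (length divides ord_31(6)).
Cycle type of π: 6×5 + 1; total 6 cycles.
31 − 6 = 25 transpositions; sign(π) = (−1)^25 = -1.
The Jacobi symbol (6|31) = -1 (Zolotarev) agrees.

-1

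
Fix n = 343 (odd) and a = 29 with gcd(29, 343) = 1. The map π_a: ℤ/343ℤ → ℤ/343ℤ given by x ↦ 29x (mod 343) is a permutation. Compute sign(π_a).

Start at x=64: 64 → 141 → 316 → 246 → 274 → 57 → 281 → … (one orbit).
Cycle type of π: 49×6 + 7×6 + 1×7; total 19 cycles.
19 cycles on 343: each ℓ→(−1)^(ℓ−1), product (−1)^324 = +1.
Check: (29/343) = +1 by Zolotarev.

+1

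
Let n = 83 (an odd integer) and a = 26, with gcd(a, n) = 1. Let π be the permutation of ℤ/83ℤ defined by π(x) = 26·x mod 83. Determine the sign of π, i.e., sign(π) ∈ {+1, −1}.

+1

Trace 64: π^k(64) = [64, 4, 21, 48, 3, 78, 36] for k=0..6.
Cycle lengths of π_26 on ℤ/83ℤ: [41, 41, 1]; 3 cycles in total.
83 − 3 = 80 transpositions; sign(π) = (−1)^80 = +1.
Via Zolotarev, sign(π_{26}) = (26|83) = +1.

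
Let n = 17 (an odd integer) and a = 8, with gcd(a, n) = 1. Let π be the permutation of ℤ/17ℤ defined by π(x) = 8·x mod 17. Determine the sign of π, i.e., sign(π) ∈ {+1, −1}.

+1

Orbit of 2 under x↦8x: [2, 16, 9, 4, 15, 1, 8]… (length divides ord_17(8)).
The orbit structure of x ↦ 8x mod 17: 3 orbits of sizes [8, 8, 1].
Σ(ℓ_i−1) = 17−3 = 14; sign = (−1)^14 = +1.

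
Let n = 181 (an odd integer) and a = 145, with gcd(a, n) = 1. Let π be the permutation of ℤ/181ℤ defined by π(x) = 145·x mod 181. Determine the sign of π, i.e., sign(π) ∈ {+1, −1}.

Start at x=117: 117 → 132 → 135 → 27 → 114 → 59 → 48 → … (one orbit).
π_145 has 13 disjoint cycles with lengths [15, 15, 15, 15, 15, 15, 15, 15, 15, 15, 15, 15, 1] on {0,…,180}.
181 − 13 = 168 transpositions; sign(π) = (−1)^168 = +1.
Check: (145/181) = +1 by Zolotarev.

+1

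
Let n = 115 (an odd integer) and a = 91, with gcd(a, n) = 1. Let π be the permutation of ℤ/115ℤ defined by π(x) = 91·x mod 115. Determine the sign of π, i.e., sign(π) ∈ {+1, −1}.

-1

Orbit of 1 under x↦91x: [1, 91]… (length divides ord_115(91)).
Decompose π into cycles: lengths [2, 2, 2, 2, 2, 2, 2, 2, 2, 2, 2, 2, 2, 2, 2, 2, 2, 2, 2, 2, 2, 2, 2, 2, 2, 2, 2, 2, 2, 2, 2, 2, 2, 2, 2, 2, 2, 2, 2, 2, 2, 2, 2, 2, 2, 2, 2, 2, 2, 2, 2, 2, 2, 2, 2, 1, 1, 1, 1, 1] (60 cycles, including the fixed point 0).
Σ(ℓ_i−1) = 115−60 = 55; sign = (−1)^55 = -1.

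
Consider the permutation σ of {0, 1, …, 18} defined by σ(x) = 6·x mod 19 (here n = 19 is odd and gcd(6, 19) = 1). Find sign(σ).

+1

Start at x=7: 7 → 4 → 5 → 11 → 9 → 16 → 1 → … (one orbit).
Cycle lengths of π_6 on ℤ/19ℤ: [9, 9, 1]; 3 cycles in total.
sign(π) = (−1)^{n − #cycles} = (−1)^{19−3} = (−1)^16 = +1.
Via Zolotarev, sign(π_{6}) = (6|19) = +1.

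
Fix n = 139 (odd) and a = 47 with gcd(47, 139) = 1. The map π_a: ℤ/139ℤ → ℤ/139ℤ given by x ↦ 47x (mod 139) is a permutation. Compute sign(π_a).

+1

Trace 6: π^k(6) = [6, 4, 49, 79, 99, 66, 44] for k=0..6.
3 cycles of lengths [69, 69, 1].
139 − 3 = 136 transpositions; sign(π) = (−1)^136 = +1.
(47|139)_J = +1 (Zolotarev's lemma cross-check).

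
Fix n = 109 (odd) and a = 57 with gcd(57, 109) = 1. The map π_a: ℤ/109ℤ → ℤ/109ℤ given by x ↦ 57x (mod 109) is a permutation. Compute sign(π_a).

Orbit of 22 under x↦57x: [22, 55, 83, 44, 1, 57, 88]… (length divides ord_109(57)).
Cycle type of π: 108 + 1; total 2 cycles.
With 2 cycles on 109 points, sign = (−1)^{109−2} = -1.

-1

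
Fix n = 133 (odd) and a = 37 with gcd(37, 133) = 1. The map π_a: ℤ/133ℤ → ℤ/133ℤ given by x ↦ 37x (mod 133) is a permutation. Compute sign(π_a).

-1

Start at x=1: 1 → 37 → 39 → 113 → 58 → 18 → 1 (one orbit).
π_37 has 30 disjoint cycles with lengths [6, 6, 6, 6, 6, 6, 6, 6, 6, 6, 6, 6, 6, 6, 6, 6, 6, 6, 3, 3, 2, 2, 2, 2, 2, 2, 2, 2, 2, 1] on {0,…,132}.
Σ(ℓ_i−1) = 133−30 = 103; sign = (−1)^103 = -1.
Check: (37/133) = -1 by Zolotarev.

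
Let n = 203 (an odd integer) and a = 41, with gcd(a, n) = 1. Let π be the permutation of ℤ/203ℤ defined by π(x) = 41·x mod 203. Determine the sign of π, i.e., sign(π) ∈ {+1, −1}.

Trace 104: π^k(104) = [104, 1, 41, 57] for k=0..3.
53 cycles of lengths [4, 4, 4, 4, 4, 4, 4, 4, 4, 4, 4, 4, 4, 4, 4, 4, 4, 4, 4, 4, 4, 4, 4, 4, 4, 4, 4, 4, 4, 4, 4, 4, 4, 4, 4, 4, 4, 4, 4, 4, 4, 4, 4, 4, 4, 4, 4, 4, 4, 2, 2, 2, 1].
203 − 53 = 150 transpositions; sign(π) = (−1)^150 = +1.

+1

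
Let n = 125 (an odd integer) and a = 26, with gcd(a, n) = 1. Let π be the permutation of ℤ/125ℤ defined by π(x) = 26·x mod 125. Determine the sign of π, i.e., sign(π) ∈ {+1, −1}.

Trace 51: π^k(51) = [51, 76, 101, 1, 26] for k=0..4.
45 cycles of lengths [5, 5, 5, 5, 5, 5, 5, 5, 5, 5, 5, 5, 5, 5, 5, 5, 5, 5, 5, 5, 1, 1, 1, 1, 1, 1, 1, 1, 1, 1, 1, 1, 1, 1, 1, 1, 1, 1, 1, 1, 1, 1, 1, 1, 1].
sign(π) = (−1)^{n − #cycles} = (−1)^{125−45} = (−1)^80 = +1.
Zolotarev: (26|125) = +1, matching the cycle-count sign.

+1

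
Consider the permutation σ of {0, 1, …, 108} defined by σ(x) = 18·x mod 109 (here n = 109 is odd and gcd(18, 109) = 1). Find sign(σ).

-1

Start at x=40: 40 → 66 → 98 → 20 → 33 → 49 → 10 → … (one orbit).
π_18 has 2 disjoint cycles with lengths [108, 1] on {0,…,108}.
sign(π) = (−1)^{n − #cycles} = (−1)^{109−2} = (−1)^107 = -1.
Check: (18/109) = -1 by Zolotarev.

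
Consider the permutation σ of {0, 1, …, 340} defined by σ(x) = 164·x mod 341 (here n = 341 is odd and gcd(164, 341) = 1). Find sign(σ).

Start at x=56: 56 → 318 → 320 → 307 → 221 → 98 → 45 → … (one orbit).
Decompose π into cycles: lengths [30, 30, 30, 30, 30, 30, 30, 30, 30, 30, 15, 15, 2, 2, 2, 2, 2, 1] (18 cycles, including the fixed point 0).
18 cycles on 341: each ℓ→(−1)^(ℓ−1), product (−1)^323 = -1.
(164|341)_J = -1 (Zolotarev's lemma cross-check).

-1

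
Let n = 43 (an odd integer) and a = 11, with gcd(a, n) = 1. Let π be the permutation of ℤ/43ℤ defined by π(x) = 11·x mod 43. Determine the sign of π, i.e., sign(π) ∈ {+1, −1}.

Orbit of 21 under x↦11x: [21, 16, 4, 1, 11, 35, 41]… (length divides ord_43(11)).
The orbit structure of x ↦ 11x mod 43: 7 orbits of sizes [7, 7, 7, 7, 7, 7, 1].
sign(π) = (−1)^{n − #cycles} = (−1)^{43−7} = (−1)^36 = +1.
The Jacobi symbol (11|43) = +1 (Zolotarev) agrees.

+1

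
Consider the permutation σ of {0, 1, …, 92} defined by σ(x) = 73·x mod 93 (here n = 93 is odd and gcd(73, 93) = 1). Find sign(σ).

Orbit of 37 under x↦73x: [37, 4, 13, 19, 85, 67, 55]… (length divides ord_93(73)).
Decompose π into cycles: lengths [30, 30, 30, 1, 1, 1] (6 cycles, including the fixed point 0).
With 6 cycles on 93 points, sign = (−1)^{93−6} = -1.
Via Zolotarev, sign(π_{73}) = (73|93) = -1.

-1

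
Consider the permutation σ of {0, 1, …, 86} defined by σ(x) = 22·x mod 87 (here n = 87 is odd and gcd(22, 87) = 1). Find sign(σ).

Trace 7: π^k(7) = [7, 67, 82, 64, 16, 4, 1] for k=0..6.
Cycle type of π: 14×6 + 1×3; total 9 cycles.
9 cycles on 87: each ℓ→(−1)^(ℓ−1), product (−1)^78 = +1.
Check: (22/87) = +1 by Zolotarev.

+1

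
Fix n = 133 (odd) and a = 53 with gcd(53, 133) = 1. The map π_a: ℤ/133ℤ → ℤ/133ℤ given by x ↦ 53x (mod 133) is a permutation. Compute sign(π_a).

Orbit of 53 under x↦53x: [53, 16, 50, 123, 2, 106, 32]… (length divides ord_133(53)).
Cycle type of π: 18×7 + 3×2 + 1; total 10 cycles.
With 10 cycles on 133 points, sign = (−1)^{133−10} = -1.
Via Zolotarev, sign(π_{53}) = (53|133) = -1.

-1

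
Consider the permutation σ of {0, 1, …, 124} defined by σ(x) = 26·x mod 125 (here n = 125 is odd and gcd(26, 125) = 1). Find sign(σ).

+1

Start at x=101: 101 → 1 → 26 → 51 → 76 → 101 (one orbit).
The orbit structure of x ↦ 26x mod 125: 45 orbits of sizes [5, 5, 5, 5, 5, 5, 5, 5, 5, 5, 5, 5, 5, 5, 5, 5, 5, 5, 5, 5, 1, 1, 1, 1, 1, 1, 1, 1, 1, 1, 1, 1, 1, 1, 1, 1, 1, 1, 1, 1, 1, 1, 1, 1, 1].
Σ(ℓ_i−1) = 125−45 = 80; sign = (−1)^80 = +1.
(26|125)_J = +1 (Zolotarev's lemma cross-check).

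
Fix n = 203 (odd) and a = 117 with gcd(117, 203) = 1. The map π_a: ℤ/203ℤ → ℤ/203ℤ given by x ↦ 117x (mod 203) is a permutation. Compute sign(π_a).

Trace 146: π^k(146) = [146, 30, 59, 1, 117, 88] for k=0..5.
The orbit structure of x ↦ 117x mod 203: 58 orbits of sizes [6, 6, 6, 6, 6, 6, 6, 6, 6, 6, 6, 6, 6, 6, 6, 6, 6, 6, 6, 6, 6, 6, 6, 6, 6, 6, 6, 6, 6, 1, 1, 1, 1, 1, 1, 1, 1, 1, 1, 1, 1, 1, 1, 1, 1, 1, 1, 1, 1, 1, 1, 1, 1, 1, 1, 1, 1, 1].
n − c = 203 − 58 = 145; sign = (−1)^145 = -1.
Via Zolotarev, sign(π_{117}) = (117|203) = -1.

-1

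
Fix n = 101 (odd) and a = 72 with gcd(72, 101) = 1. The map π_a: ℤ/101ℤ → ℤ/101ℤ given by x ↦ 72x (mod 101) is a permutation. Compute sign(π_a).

-1

Orbit of 81 under x↦72x: [81, 75, 47, 51, 36, 67, 77]… (length divides ord_101(72)).
Cycle lengths of π_72 on ℤ/101ℤ: [100, 1]; 2 cycles in total.
sign(π) = (−1)^{n − #cycles} = (−1)^{101−2} = (−1)^99 = -1.
Check: (72/101) = -1 by Zolotarev.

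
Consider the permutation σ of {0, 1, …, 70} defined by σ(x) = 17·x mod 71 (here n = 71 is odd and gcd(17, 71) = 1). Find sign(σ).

-1

Orbit of 25 under x↦17x: [25, 70, 54, 66, 57, 46, 1]… (length divides ord_71(17)).
The orbit structure of x ↦ 17x mod 71: 8 orbits of sizes [10, 10, 10, 10, 10, 10, 10, 1].
71 − 8 = 63 transpositions; sign(π) = (−1)^63 = -1.
The Jacobi symbol (17|71) = -1 (Zolotarev) agrees.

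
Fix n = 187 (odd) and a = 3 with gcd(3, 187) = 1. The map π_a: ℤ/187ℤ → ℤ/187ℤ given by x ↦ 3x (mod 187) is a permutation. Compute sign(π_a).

Start at x=47: 47 → 141 → 49 → 147 → 67 → 14 → 42 → … (one orbit).
π_3 has 6 disjoint cycles with lengths [80, 80, 16, 5, 5, 1] on {0,…,186}.
6 cycles on 187: each ℓ→(−1)^(ℓ−1), product (−1)^181 = -1.
Check: (3/187) = -1 by Zolotarev.

-1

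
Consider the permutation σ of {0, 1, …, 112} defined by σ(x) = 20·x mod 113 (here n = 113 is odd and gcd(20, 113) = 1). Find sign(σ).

-1

Start at x=78: 78 → 91 → 12 → 14 → 54 → 63 → 17 → … (one orbit).
Cycle type of π: 112 + 1; total 2 cycles.
n − c = 113 − 2 = 111; sign = (−1)^111 = -1.
(20|113)_J = -1 (Zolotarev's lemma cross-check).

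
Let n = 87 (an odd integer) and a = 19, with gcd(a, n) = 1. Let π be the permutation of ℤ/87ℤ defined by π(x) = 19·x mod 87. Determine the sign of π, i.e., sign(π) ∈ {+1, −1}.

-1

Trace 22: π^k(22) = [22, 70, 25, 40, 64, 85, 49] for k=0..6.
π_19 has 6 disjoint cycles with lengths [28, 28, 28, 1, 1, 1] on {0,…,86}.
Σ(ℓ_i−1) = 87−6 = 81; sign = (−1)^81 = -1.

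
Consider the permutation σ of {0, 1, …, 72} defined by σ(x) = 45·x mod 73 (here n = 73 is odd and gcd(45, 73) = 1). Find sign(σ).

Orbit of 38 under x↦45x: [38, 31, 8, 68, 67, 22, 41]… (length divides ord_73(45)).
Cycle lengths of π_45 on ℤ/73ℤ: [72, 1]; 2 cycles in total.
Σ(ℓ_i−1) = 73−2 = 71; sign = (−1)^71 = -1.
Check: (45/73) = -1 by Zolotarev.

-1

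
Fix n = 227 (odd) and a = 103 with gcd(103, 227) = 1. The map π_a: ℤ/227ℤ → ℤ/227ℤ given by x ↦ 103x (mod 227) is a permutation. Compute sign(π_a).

+1

Orbit of 167 under x↦103x: [167, 176, 195, 109, 104, 43, 116]… (length divides ord_227(103)).
Decompose π into cycles: lengths [113, 113, 1] (3 cycles, including the fixed point 0).
Σ(ℓ_i−1) = 227−3 = 224; sign = (−1)^224 = +1.
Via Zolotarev, sign(π_{103}) = (103|227) = +1.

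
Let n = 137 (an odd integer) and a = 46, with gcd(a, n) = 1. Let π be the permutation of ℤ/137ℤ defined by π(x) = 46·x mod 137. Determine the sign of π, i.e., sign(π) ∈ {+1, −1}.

-1

Start at x=116: 116 → 130 → 89 → 121 → 86 → 120 → 40 → … (one orbit).
The orbit structure of x ↦ 46x mod 137: 2 orbits of sizes [136, 1].
2 cycles on 137: each ℓ→(−1)^(ℓ−1), product (−1)^135 = -1.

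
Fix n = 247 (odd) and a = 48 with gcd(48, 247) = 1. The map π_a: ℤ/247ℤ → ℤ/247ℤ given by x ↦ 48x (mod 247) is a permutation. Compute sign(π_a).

-1

Orbit of 243 under x↦48x: [243, 55, 170, 9, 185, 235, 165]… (length divides ord_247(48)).
Cycle lengths of π_48 on ℤ/247ℤ: [18, 18, 18, 18, 18, 18, 18, 18, 18, 18, 18, 18, 18, 3, 3, 3, 3, 1]; 18 cycles in total.
With 18 cycles on 247 points, sign = (−1)^{247−18} = -1.
Check: (48/247) = -1 by Zolotarev.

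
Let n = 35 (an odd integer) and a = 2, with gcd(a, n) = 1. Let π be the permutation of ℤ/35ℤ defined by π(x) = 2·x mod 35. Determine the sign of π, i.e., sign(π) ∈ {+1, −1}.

Orbit of 29 under x↦2x: [29, 23, 11, 22, 9, 18, 1]… (length divides ord_35(2)).
Cycle lengths of π_2 on ℤ/35ℤ: [12, 12, 4, 3, 3, 1]; 6 cycles in total.
n − c = 35 − 6 = 29; sign = (−1)^29 = -1.
Check: (2/35) = -1 by Zolotarev.

-1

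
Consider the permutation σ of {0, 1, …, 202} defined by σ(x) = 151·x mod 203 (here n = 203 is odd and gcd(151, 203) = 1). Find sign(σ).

Start at x=93: 93 → 36 → 158 → 107 → 120 → 53 → 86 → … (one orbit).
9 cycles of lengths [42, 42, 42, 42, 14, 14, 3, 3, 1].
9 cycles on 203: each ℓ→(−1)^(ℓ−1), product (−1)^194 = +1.
Check: (151/203) = +1 by Zolotarev.

+1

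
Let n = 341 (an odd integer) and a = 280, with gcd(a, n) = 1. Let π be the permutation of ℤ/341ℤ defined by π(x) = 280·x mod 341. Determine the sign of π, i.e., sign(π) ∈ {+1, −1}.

+1

Start at x=125: 125 → 218 → 1 → 280 → 311 → 125 (one orbit).
π_280 has 93 disjoint cycles with lengths [5, 5, 5, 5, 5, 5, 5, 5, 5, 5, 5, 5, 5, 5, 5, 5, 5, 5, 5, 5, 5, 5, 5, 5, 5, 5, 5, 5, 5, 5, 5, 5, 5, 5, 5, 5, 5, 5, 5, 5, 5, 5, 5, 5, 5, 5, 5, 5, 5, 5, 5, 5, 5, 5, 5, 5, 5, 5, 5, 5, 5, 5, 1, 1, 1, 1, 1, 1, 1, 1, 1, 1, 1, 1, 1, 1, 1, 1, 1, 1, 1, 1, 1, 1, 1, 1, 1, 1, 1, 1, 1, 1, 1] on {0,…,340}.
93 cycles on 341: each ℓ→(−1)^(ℓ−1), product (−1)^248 = +1.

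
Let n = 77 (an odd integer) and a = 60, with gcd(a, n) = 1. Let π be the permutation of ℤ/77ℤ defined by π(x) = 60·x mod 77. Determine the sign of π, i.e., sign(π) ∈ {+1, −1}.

+1

Orbit of 71 under x↦60x: [71, 25, 37, 64, 67, 16, 36]… (length divides ord_77(60)).
π_60 has 9 disjoint cycles with lengths [15, 15, 15, 15, 5, 5, 3, 3, 1] on {0,…,76}.
9 cycles on 77: each ℓ→(−1)^(ℓ−1), product (−1)^68 = +1.
Check: (60/77) = +1 by Zolotarev.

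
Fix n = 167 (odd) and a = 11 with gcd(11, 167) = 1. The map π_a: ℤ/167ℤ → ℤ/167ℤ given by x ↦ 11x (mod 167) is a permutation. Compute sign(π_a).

Trace 32: π^k(32) = [32, 18, 31, 7, 77, 12, 132] for k=0..6.
π_11 has 3 disjoint cycles with lengths [83, 83, 1] on {0,…,166}.
Σ(ℓ_i−1) = 167−3 = 164; sign = (−1)^164 = +1.
Zolotarev: (11|167) = +1, matching the cycle-count sign.

+1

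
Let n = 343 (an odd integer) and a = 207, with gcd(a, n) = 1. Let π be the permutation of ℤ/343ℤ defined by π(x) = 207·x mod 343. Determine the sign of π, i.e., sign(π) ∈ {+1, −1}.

Orbit of 333 under x↦207x: [333, 331, 260, 312, 100, 120, 144]… (length divides ord_343(207)).
Cycle lengths of π_207 on ℤ/343ℤ: [147, 147, 21, 21, 3, 3, 1]; 7 cycles in total.
sign(π) = (−1)^{n − #cycles} = (−1)^{343−7} = (−1)^336 = +1.

+1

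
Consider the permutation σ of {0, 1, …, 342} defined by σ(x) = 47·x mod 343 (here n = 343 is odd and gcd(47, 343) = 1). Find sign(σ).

Trace 47: π^k(47) = [47, 151, 237, 163, 115, 260, 215] for k=0..6.
The orbit structure of x ↦ 47x mod 343: 4 orbits of sizes [294, 42, 6, 1].
With 4 cycles on 343 points, sign = (−1)^{343−4} = -1.
(47|343)_J = -1 (Zolotarev's lemma cross-check).

-1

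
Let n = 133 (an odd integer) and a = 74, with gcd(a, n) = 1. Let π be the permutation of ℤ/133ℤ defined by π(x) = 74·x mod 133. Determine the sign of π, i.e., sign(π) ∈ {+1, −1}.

+1

Start at x=81: 81 → 9 → 1 → 74 → 23 → 106 → 130 → … (one orbit).
π_74 has 17 disjoint cycles with lengths [9, 9, 9, 9, 9, 9, 9, 9, 9, 9, 9, 9, 9, 9, 3, 3, 1] on {0,…,132}.
With 17 cycles on 133 points, sign = (−1)^{133−17} = +1.
Via Zolotarev, sign(π_{74}) = (74|133) = +1.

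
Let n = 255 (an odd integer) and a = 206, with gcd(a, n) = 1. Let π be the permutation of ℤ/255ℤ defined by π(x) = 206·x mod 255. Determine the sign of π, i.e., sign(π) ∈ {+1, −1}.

Orbit of 26 under x↦206x: [26, 1, 206, 106, 161, 16, 236]… (length divides ord_255(206)).
Cycle type of π: 8×30 + 2×5 + 1×5; total 40 cycles.
sign(π) = (−1)^{n − #cycles} = (−1)^{255−40} = (−1)^215 = -1.
(206|255)_J = -1 (Zolotarev's lemma cross-check).

-1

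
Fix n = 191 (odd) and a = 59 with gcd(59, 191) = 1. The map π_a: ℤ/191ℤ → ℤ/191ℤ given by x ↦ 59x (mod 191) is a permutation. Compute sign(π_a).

Orbit of 147 under x↦59x: [147, 78, 18, 107, 10, 17, 48]… (length divides ord_191(59)).
3 cycles of lengths [95, 95, 1].
Σ(ℓ_i−1) = 191−3 = 188; sign = (−1)^188 = +1.

+1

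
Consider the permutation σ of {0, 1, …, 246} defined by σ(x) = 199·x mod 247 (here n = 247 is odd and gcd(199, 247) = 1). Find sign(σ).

Start at x=64: 64 → 139 → 244 → 144 → 4 → 55 → 77 → … (one orbit).
Decompose π into cycles: lengths [18, 18, 18, 18, 18, 18, 18, 18, 18, 18, 18, 18, 9, 9, 6, 6, 1] (17 cycles, including the fixed point 0).
247 − 17 = 230 transpositions; sign(π) = (−1)^230 = +1.

+1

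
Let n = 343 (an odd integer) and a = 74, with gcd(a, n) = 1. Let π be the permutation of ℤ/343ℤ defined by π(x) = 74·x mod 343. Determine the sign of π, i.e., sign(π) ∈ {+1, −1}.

Trace 261: π^k(261) = [261, 106, 298, 100, 197, 172, 37] for k=0..6.
π_74 has 7 disjoint cycles with lengths [147, 147, 21, 21, 3, 3, 1] on {0,…,342}.
sign(π) = (−1)^{n − #cycles} = (−1)^{343−7} = (−1)^336 = +1.
Zolotarev: (74|343) = +1, matching the cycle-count sign.

+1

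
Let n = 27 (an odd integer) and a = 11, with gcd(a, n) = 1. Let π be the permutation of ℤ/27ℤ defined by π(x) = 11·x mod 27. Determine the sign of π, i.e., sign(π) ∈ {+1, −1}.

Start at x=16: 16 → 14 → 19 → 20 → 4 → 17 → 25 → … (one orbit).
4 cycles of lengths [18, 6, 2, 1].
Σ(ℓ_i−1) = 27−4 = 23; sign = (−1)^23 = -1.

-1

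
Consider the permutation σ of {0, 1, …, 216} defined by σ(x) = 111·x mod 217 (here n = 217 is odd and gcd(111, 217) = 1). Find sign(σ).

-1

Start at x=64: 64 → 160 → 183 → 132 → 113 → 174 → 1 → … (one orbit).
12 cycles of lengths [30, 30, 30, 30, 30, 30, 15, 15, 2, 2, 2, 1].
n − c = 217 − 12 = 205; sign = (−1)^205 = -1.
(111|217)_J = -1 (Zolotarev's lemma cross-check).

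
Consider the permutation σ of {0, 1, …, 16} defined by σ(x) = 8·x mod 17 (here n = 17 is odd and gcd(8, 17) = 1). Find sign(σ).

Start at x=13: 13 → 2 → 16 → 9 → 4 → 15 → 1 → … (one orbit).
3 cycles of lengths [8, 8, 1].
With 3 cycles on 17 points, sign = (−1)^{17−3} = +1.

+1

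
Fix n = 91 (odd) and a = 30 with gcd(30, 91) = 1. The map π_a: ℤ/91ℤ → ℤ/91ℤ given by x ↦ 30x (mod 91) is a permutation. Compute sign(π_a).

Trace 30: π^k(30) = [30, 81, 64, 9, 88, 1] for k=0..5.
17 cycles of lengths [6, 6, 6, 6, 6, 6, 6, 6, 6, 6, 6, 6, 6, 6, 3, 3, 1].
sign(π) = (−1)^{n − #cycles} = (−1)^{91−17} = (−1)^74 = +1.
The Jacobi symbol (30|91) = +1 (Zolotarev) agrees.

+1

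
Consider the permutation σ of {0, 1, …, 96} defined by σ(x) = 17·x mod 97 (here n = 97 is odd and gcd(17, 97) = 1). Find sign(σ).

-1

Start at x=65: 65 → 38 → 64 → 21 → 66 → 55 → 62 → … (one orbit).
2 cycles of lengths [96, 1].
97 − 2 = 95 transpositions; sign(π) = (−1)^95 = -1.
Check: (17/97) = -1 by Zolotarev.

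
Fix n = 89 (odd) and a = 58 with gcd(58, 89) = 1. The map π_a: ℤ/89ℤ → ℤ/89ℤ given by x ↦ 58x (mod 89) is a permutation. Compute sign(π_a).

Orbit of 42 under x↦58x: [42, 33, 45, 29, 80, 12, 73]… (length divides ord_89(58)).
π_58 has 2 disjoint cycles with lengths [88, 1] on {0,…,88}.
89 − 2 = 87 transpositions; sign(π) = (−1)^87 = -1.

-1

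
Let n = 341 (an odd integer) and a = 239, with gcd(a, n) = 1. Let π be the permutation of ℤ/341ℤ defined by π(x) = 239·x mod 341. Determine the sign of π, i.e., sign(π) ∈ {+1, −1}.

+1

Trace 292: π^k(292) = [292, 224, 340, 102, 167, 16, 73] for k=0..6.
Decompose π into cycles: lengths [30, 30, 30, 30, 30, 30, 30, 30, 30, 30, 30, 10, 1] (13 cycles, including the fixed point 0).
Σ(ℓ_i−1) = 341−13 = 328; sign = (−1)^328 = +1.
Zolotarev: (239|341) = +1, matching the cycle-count sign.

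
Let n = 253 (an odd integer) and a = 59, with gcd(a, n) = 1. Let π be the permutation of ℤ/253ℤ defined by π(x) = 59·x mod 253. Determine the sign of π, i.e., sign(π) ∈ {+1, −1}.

+1

Trace 1: π^k(1) = [1, 59, 192, 196, 179, 188, 213] for k=0..6.
Decompose π into cycles: lengths [55, 55, 55, 55, 11, 11, 5, 5, 1] (9 cycles, including the fixed point 0).
sign(π) = (−1)^{n − #cycles} = (−1)^{253−9} = (−1)^244 = +1.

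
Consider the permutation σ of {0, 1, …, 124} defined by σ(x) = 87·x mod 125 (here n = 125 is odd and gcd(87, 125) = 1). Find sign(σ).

-1

Orbit of 31 under x↦87x: [31, 72, 14, 93, 91, 42, 29]… (length divides ord_125(87)).
Cycle type of π: 100 + 20 + 4 + 1; total 4 cycles.
Σ(ℓ_i−1) = 125−4 = 121; sign = (−1)^121 = -1.
Check: (87/125) = -1 by Zolotarev.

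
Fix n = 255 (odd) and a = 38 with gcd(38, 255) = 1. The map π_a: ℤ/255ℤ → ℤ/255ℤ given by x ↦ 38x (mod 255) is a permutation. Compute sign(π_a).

+1

Start at x=47: 47 → 1 → 38 → 169 → 47 (one orbit).
The orbit structure of x ↦ 38x mod 255: 65 orbits of sizes [4, 4, 4, 4, 4, 4, 4, 4, 4, 4, 4, 4, 4, 4, 4, 4, 4, 4, 4, 4, 4, 4, 4, 4, 4, 4, 4, 4, 4, 4, 4, 4, 4, 4, 4, 4, 4, 4, 4, 4, 4, 4, 4, 4, 4, 4, 4, 4, 4, 4, 4, 4, 4, 4, 4, 4, 4, 4, 4, 4, 4, 4, 4, 2, 1].
255 − 65 = 190 transpositions; sign(π) = (−1)^190 = +1.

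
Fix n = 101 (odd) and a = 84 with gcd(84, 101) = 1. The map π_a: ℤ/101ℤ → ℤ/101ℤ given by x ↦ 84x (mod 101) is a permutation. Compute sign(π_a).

+1

Start at x=36: 36 → 95 → 1 → 84 → 87 → 36 (one orbit).
The orbit structure of x ↦ 84x mod 101: 21 orbits of sizes [5, 5, 5, 5, 5, 5, 5, 5, 5, 5, 5, 5, 5, 5, 5, 5, 5, 5, 5, 5, 1].
n − c = 101 − 21 = 80; sign = (−1)^80 = +1.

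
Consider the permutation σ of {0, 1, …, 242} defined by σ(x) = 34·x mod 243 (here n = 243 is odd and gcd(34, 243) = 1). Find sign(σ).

Trace 202: π^k(202) = [202, 64, 232, 112, 163, 196, 103] for k=0..6.
The orbit structure of x ↦ 34x mod 243: 11 orbits of sizes [81, 81, 27, 27, 9, 9, 3, 3, 1, 1, 1].
Σ(ℓ_i−1) = 243−11 = 232; sign = (−1)^232 = +1.

+1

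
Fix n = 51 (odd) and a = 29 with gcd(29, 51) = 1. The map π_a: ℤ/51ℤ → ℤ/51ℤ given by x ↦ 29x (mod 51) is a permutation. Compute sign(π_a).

+1

Trace 11: π^k(11) = [11, 13, 20, 19, 41, 16, 5] for k=0..6.
5 cycles of lengths [16, 16, 16, 2, 1].
n − c = 51 − 5 = 46; sign = (−1)^46 = +1.
Zolotarev: (29|51) = +1, matching the cycle-count sign.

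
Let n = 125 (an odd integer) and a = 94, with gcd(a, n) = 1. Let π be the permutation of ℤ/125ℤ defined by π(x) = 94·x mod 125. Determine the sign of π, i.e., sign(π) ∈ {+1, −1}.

Trace 116: π^k(116) = [116, 29, 101, 119, 61, 109, 121] for k=0..6.
π_94 has 7 disjoint cycles with lengths [50, 50, 10, 10, 2, 2, 1] on {0,…,124}.
With 7 cycles on 125 points, sign = (−1)^{125−7} = +1.
Zolotarev: (94|125) = +1, matching the cycle-count sign.

+1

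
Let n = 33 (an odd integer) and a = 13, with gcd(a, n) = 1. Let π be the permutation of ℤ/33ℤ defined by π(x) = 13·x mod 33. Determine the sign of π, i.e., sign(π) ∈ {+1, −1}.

-1

Trace 7: π^k(7) = [7, 25, 28, 1, 13, 4, 19] for k=0..6.
Decompose π into cycles: lengths [10, 10, 10, 1, 1, 1] (6 cycles, including the fixed point 0).
Σ(ℓ_i−1) = 33−6 = 27; sign = (−1)^27 = -1.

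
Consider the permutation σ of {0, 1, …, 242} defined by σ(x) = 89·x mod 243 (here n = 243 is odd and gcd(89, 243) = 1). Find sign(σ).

Trace 89: π^k(89) = [89, 145, 26, 127, 125, 190, 143] for k=0..6.
Decompose π into cycles: lengths [54, 54, 54, 18, 18, 18, 6, 6, 6, 2, 2, 2, 2, 1] (14 cycles, including the fixed point 0).
14 cycles on 243: each ℓ→(−1)^(ℓ−1), product (−1)^229 = -1.

-1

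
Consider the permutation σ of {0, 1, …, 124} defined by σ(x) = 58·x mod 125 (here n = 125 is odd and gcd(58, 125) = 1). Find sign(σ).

-1

Trace 9: π^k(9) = [9, 22, 26, 8, 89, 37, 21] for k=0..6.
Cycle lengths of π_58 on ℤ/125ℤ: [100, 20, 4, 1]; 4 cycles in total.
sign(π) = (−1)^{n − #cycles} = (−1)^{125−4} = (−1)^121 = -1.
Zolotarev: (58|125) = -1, matching the cycle-count sign.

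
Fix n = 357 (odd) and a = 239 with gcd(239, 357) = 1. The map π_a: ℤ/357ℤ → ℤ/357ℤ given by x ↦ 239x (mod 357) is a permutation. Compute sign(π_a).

Trace 1: π^k(1) = [1, 239] for k=0..1.
Cycle lengths of π_239 on ℤ/357ℤ: [2, 2, 2, 2, 2, 2, 2, 2, 2, 2, 2, 2, 2, 2, 2, 2, 2, 2, 2, 2, 2, 2, 2, 2, 2, 2, 2, 2, 2, 2, 2, 2, 2, 2, 2, 2, 2, 2, 2, 2, 2, 2, 2, 2, 2, 2, 2, 2, 2, 2, 2, 2, 2, 2, 2, 2, 2, 2, 2, 2, 2, 2, 2, 2, 2, 2, 2, 2, 2, 2, 2, 2, 2, 2, 2, 2, 2, 2, 2, 2, 2, 2, 2, 2, 2, 2, 2, 2, 2, 2, 2, 2, 2, 2, 2, 2, 2, 2, 2, 2, 2, 2, 2, 2, 2, 2, 2, 2, 2, 2, 2, 2, 2, 2, 2, 2, 2, 2, 2, 1, 1, 1, 1, 1, 1, 1, 1, 1, 1, 1, 1, 1, 1, 1, 1, 1, 1, 1, 1, 1, 1, 1, 1, 1, 1, 1, 1, 1, 1, 1, 1, 1, 1, 1, 1, 1, 1, 1, 1, 1, 1, 1, 1, 1, 1, 1, 1, 1, 1, 1, 1, 1, 1, 1, 1, 1, 1, 1, 1, 1, 1, 1, 1, 1, 1, 1, 1, 1, 1, 1, 1, 1, 1, 1, 1, 1, 1, 1, 1, 1, 1, 1, 1, 1, 1, 1, 1, 1, 1, 1, 1, 1, 1, 1, 1, 1, 1, 1, 1, 1, 1, 1, 1, 1, 1, 1, 1, 1, 1, 1, 1, 1, 1, 1, 1, 1, 1, 1]; 238 cycles in total.
n − c = 357 − 238 = 119; sign = (−1)^119 = -1.

-1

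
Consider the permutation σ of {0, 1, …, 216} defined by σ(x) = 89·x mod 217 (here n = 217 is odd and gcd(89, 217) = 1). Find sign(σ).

Trace 128: π^k(128) = [128, 108, 64, 54, 32, 27, 16] for k=0..6.
Decompose π into cycles: lengths [30, 30, 30, 30, 30, 30, 10, 10, 10, 6, 1] (11 cycles, including the fixed point 0).
sign(π) = (−1)^{n − #cycles} = (−1)^{217−11} = (−1)^206 = +1.

+1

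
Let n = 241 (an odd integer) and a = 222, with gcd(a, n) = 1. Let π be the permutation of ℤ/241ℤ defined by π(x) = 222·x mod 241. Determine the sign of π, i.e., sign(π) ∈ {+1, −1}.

-1

Orbit of 15 under x↦222x: [15, 197, 113, 22, 64, 230, 209]… (length divides ord_241(222)).
π_222 has 6 disjoint cycles with lengths [48, 48, 48, 48, 48, 1] on {0,…,240}.
6 cycles on 241: each ℓ→(−1)^(ℓ−1), product (−1)^235 = -1.
Via Zolotarev, sign(π_{222}) = (222|241) = -1.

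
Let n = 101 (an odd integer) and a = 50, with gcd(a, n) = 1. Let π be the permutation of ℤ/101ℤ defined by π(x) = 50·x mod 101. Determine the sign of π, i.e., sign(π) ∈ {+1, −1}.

Start at x=33: 33 → 34 → 84 → 59 → 21 → 40 → 81 → … (one orbit).
Cycle type of π: 100 + 1; total 2 cycles.
With 2 cycles on 101 points, sign = (−1)^{101−2} = -1.

-1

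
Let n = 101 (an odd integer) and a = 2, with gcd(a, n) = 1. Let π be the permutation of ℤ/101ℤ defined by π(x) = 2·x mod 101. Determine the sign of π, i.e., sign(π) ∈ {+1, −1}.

Trace 55: π^k(55) = [55, 9, 18, 36, 72, 43, 86] for k=0..6.
Decompose π into cycles: lengths [100, 1] (2 cycles, including the fixed point 0).
With 2 cycles on 101 points, sign = (−1)^{101−2} = -1.

-1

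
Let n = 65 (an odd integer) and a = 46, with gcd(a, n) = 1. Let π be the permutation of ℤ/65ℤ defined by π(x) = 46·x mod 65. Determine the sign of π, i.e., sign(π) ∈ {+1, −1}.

-1

Orbit of 31 under x↦46x: [31, 61, 11, 51, 6, 16, 21]… (length divides ord_65(46)).
10 cycles of lengths [12, 12, 12, 12, 12, 1, 1, 1, 1, 1].
Σ(ℓ_i−1) = 65−10 = 55; sign = (−1)^55 = -1.
Via Zolotarev, sign(π_{46}) = (46|65) = -1.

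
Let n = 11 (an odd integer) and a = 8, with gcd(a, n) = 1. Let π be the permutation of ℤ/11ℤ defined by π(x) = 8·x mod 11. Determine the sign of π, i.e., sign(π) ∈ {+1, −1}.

-1

Start at x=9: 9 → 6 → 4 → 10 → 3 → 2 → 5 → … (one orbit).
Decompose π into cycles: lengths [10, 1] (2 cycles, including the fixed point 0).
2 cycles on 11: each ℓ→(−1)^(ℓ−1), product (−1)^9 = -1.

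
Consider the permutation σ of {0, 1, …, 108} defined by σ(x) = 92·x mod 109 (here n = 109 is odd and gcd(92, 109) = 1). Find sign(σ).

Trace 86: π^k(86) = [86, 64, 2, 75, 33, 93, 54] for k=0..6.
π_92 has 4 disjoint cycles with lengths [36, 36, 36, 1] on {0,…,108}.
4 cycles on 109: each ℓ→(−1)^(ℓ−1), product (−1)^105 = -1.

-1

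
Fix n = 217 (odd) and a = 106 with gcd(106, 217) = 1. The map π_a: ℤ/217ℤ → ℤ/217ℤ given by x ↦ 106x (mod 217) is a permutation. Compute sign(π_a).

Start at x=120: 120 → 134 → 99 → 78 → 22 → 162 → 29 → … (one orbit).
Decompose π into cycles: lengths [30, 30, 30, 30, 30, 30, 30, 1, 1, 1, 1, 1, 1, 1] (14 cycles, including the fixed point 0).
sign(π) = (−1)^{n − #cycles} = (−1)^{217−14} = (−1)^203 = -1.
Check: (106/217) = -1 by Zolotarev.

-1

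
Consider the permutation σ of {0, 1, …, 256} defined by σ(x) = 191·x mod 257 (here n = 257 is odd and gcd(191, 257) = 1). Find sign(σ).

-1

Trace 239: π^k(239) = [239, 160, 234, 233, 42, 55, 225] for k=0..6.
2 cycles of lengths [256, 1].
2 cycles on 257: each ℓ→(−1)^(ℓ−1), product (−1)^255 = -1.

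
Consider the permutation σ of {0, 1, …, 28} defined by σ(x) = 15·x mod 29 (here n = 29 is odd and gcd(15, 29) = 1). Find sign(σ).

Orbit of 5 under x↦15x: [5, 17, 23, 26, 13, 21, 25]… (length divides ord_29(15)).
Decompose π into cycles: lengths [28, 1] (2 cycles, including the fixed point 0).
29 − 2 = 27 transpositions; sign(π) = (−1)^27 = -1.

-1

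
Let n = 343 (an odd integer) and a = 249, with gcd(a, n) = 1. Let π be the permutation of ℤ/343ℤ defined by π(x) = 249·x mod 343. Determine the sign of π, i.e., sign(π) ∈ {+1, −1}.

Trace 158: π^k(158) = [158, 240, 78, 214, 121, 288, 25] for k=0..6.
7 cycles of lengths [147, 147, 21, 21, 3, 3, 1].
With 7 cycles on 343 points, sign = (−1)^{343−7} = +1.

+1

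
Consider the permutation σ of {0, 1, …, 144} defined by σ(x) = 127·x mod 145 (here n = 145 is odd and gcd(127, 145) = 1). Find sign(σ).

Start at x=68: 68 → 81 → 137 → 144 → 18 → 111 → 32 → … (one orbit).
Cycle type of π: 28×5 + 4 + 1; total 7 cycles.
sign(π) = (−1)^{n − #cycles} = (−1)^{145−7} = (−1)^138 = +1.

+1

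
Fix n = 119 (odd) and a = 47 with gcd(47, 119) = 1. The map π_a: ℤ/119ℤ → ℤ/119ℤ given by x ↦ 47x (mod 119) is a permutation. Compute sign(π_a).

Start at x=50: 50 → 89 → 18 → 13 → 16 → 38 → 1 → … (one orbit).
Cycle type of π: 12×8 + 6 + 4×4 + 1; total 14 cycles.
With 14 cycles on 119 points, sign = (−1)^{119−14} = -1.
Via Zolotarev, sign(π_{47}) = (47|119) = -1.

-1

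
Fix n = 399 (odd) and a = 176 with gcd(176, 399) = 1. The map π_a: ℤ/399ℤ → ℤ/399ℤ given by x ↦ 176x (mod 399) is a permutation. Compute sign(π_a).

Start at x=239: 239 → 169 → 218 → 64 → 92 → 232 → 134 → … (one orbit).
The orbit structure of x ↦ 176x mod 399: 42 orbits of sizes [18, 18, 18, 18, 18, 18, 18, 18, 18, 18, 18, 18, 18, 18, 9, 9, 9, 9, 9, 9, 9, 9, 9, 9, 9, 9, 9, 9, 2, 2, 2, 2, 2, 2, 2, 1, 1, 1, 1, 1, 1, 1].
sign(π) = (−1)^{n − #cycles} = (−1)^{399−42} = (−1)^357 = -1.
Via Zolotarev, sign(π_{176}) = (176|399) = -1.

-1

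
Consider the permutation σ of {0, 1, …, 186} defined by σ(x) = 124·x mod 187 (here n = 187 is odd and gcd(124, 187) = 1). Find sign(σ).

Orbit of 45 under x↦124x: [45, 157, 20, 49, 92, 1, 124]… (length divides ord_187(124)).
Decompose π into cycles: lengths [80, 80, 16, 5, 5, 1] (6 cycles, including the fixed point 0).
n − c = 187 − 6 = 181; sign = (−1)^181 = -1.
(124|187)_J = -1 (Zolotarev's lemma cross-check).

-1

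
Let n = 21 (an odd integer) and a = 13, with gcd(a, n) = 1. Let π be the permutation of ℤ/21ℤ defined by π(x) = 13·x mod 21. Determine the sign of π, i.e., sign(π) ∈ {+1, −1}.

Trace 1: π^k(1) = [1, 13] for k=0..1.
Cycle type of π: 2×9 + 1×3; total 12 cycles.
12 cycles on 21: each ℓ→(−1)^(ℓ−1), product (−1)^9 = -1.
Check: (13/21) = -1 by Zolotarev.

-1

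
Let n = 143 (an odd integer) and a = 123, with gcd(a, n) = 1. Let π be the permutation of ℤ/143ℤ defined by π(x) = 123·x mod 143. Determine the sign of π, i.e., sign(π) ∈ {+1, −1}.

Trace 27: π^k(27) = [27, 32, 75, 73, 113, 28, 12] for k=0..6.
Cycle type of π: 60×2 + 12 + 10 + 1; total 5 cycles.
sign(π) = (−1)^{n − #cycles} = (−1)^{143−5} = (−1)^138 = +1.

+1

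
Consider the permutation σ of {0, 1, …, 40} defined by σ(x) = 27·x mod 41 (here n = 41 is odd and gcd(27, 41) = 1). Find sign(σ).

-1

Trace 1: π^k(1) = [1, 27, 32, 3, 40, 14, 9] for k=0..6.
Cycle lengths of π_27 on ℤ/41ℤ: [8, 8, 8, 8, 8, 1]; 6 cycles in total.
With 6 cycles on 41 points, sign = (−1)^{41−6} = -1.
(27|41)_J = -1 (Zolotarev's lemma cross-check).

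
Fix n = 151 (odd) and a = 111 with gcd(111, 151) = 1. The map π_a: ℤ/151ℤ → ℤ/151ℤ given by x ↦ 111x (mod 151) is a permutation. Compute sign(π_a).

-1

Trace 149: π^k(149) = [149, 80, 122, 103, 108, 59, 56] for k=0..6.
Cycle lengths of π_111 on ℤ/151ℤ: [150, 1]; 2 cycles in total.
Σ(ℓ_i−1) = 151−2 = 149; sign = (−1)^149 = -1.
(111|151)_J = -1 (Zolotarev's lemma cross-check).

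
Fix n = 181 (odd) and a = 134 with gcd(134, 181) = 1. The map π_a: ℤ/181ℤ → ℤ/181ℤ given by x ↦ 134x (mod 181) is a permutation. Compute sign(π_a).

-1

Trace 101: π^k(101) = [101, 140, 117, 112, 166, 162, 169] for k=0..6.
Cycle lengths of π_134 on ℤ/181ℤ: [180, 1]; 2 cycles in total.
With 2 cycles on 181 points, sign = (−1)^{181−2} = -1.
The Jacobi symbol (134|181) = -1 (Zolotarev) agrees.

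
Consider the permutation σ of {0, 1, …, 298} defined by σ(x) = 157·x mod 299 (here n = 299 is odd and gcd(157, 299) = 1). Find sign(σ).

-1

Orbit of 209 under x↦157x: [209, 222, 170, 79, 144, 183, 27]… (length divides ord_299(157)).
Decompose π into cycles: lengths [22, 22, 22, 22, 22, 22, 22, 22, 22, 22, 22, 22, 22, 1, 1, 1, 1, 1, 1, 1, 1, 1, 1, 1, 1, 1] (26 cycles, including the fixed point 0).
sign(π) = (−1)^{n − #cycles} = (−1)^{299−26} = (−1)^273 = -1.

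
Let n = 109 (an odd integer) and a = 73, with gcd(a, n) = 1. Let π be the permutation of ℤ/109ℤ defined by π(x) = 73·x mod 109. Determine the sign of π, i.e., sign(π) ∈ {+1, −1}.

+1

Start at x=49: 49 → 89 → 66 → 22 → 80 → 63 → 21 → … (one orbit).
The orbit structure of x ↦ 73x mod 109: 5 orbits of sizes [27, 27, 27, 27, 1].
5 cycles on 109: each ℓ→(−1)^(ℓ−1), product (−1)^104 = +1.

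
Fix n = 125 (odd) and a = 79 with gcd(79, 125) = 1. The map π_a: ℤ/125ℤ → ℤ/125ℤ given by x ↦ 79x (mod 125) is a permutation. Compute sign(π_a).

+1

Trace 9: π^k(9) = [9, 86, 44, 101, 104, 91, 64] for k=0..6.
7 cycles of lengths [50, 50, 10, 10, 2, 2, 1].
n − c = 125 − 7 = 118; sign = (−1)^118 = +1.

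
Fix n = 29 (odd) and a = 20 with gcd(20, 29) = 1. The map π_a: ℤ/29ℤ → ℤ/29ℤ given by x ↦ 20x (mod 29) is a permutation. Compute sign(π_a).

Orbit of 24 under x↦20x: [24, 16, 1, 20, 23, 25, 7]… (length divides ord_29(20)).
π_20 has 5 disjoint cycles with lengths [7, 7, 7, 7, 1] on {0,…,28}.
5 cycles on 29: each ℓ→(−1)^(ℓ−1), product (−1)^24 = +1.
Check: (20/29) = +1 by Zolotarev.

+1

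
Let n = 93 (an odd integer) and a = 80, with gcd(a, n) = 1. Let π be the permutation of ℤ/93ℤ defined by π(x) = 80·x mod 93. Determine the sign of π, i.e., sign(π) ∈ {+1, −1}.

-1

Trace 56: π^k(56) = [56, 16, 71, 7, 2, 67, 59] for k=0..6.
The orbit structure of x ↦ 80x mod 93: 6 orbits of sizes [30, 30, 15, 15, 2, 1].
n − c = 93 − 6 = 87; sign = (−1)^87 = -1.
Check: (80/93) = -1 by Zolotarev.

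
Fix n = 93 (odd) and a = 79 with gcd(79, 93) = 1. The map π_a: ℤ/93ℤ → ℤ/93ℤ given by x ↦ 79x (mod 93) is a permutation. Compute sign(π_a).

Trace 76: π^k(76) = [76, 52, 16, 55, 67, 85, 19] for k=0..6.
Decompose π into cycles: lengths [30, 30, 30, 1, 1, 1] (6 cycles, including the fixed point 0).
With 6 cycles on 93 points, sign = (−1)^{93−6} = -1.
Check: (79/93) = -1 by Zolotarev.

-1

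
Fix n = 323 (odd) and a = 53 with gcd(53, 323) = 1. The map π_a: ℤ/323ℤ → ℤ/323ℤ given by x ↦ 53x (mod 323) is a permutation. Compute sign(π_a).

-1

Orbit of 155 under x↦53x: [155, 140, 314, 169, 236, 234, 128]… (length divides ord_323(53)).
The orbit structure of x ↦ 53x mod 323: 8 orbits of sizes [72, 72, 72, 72, 18, 8, 8, 1].
Σ(ℓ_i−1) = 323−8 = 315; sign = (−1)^315 = -1.
Via Zolotarev, sign(π_{53}) = (53|323) = -1.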